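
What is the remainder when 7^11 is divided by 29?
By repeated squaring (mod 29): 7^{1}≡7, 7^{2}≡20, 7^{4}≡23, 7^{8}≡7. Then 7^{11} = 7^{8+2+1} ≡ 7 × 20 × 7 ≡ 23 (mod 29)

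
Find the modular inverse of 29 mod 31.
Since 31 is prime, by Fermat 29^(-1) ≡ 29^{29} ≡ 15 mod 31. Verify: 29 × 15 = 435 ≡ 1 mod 31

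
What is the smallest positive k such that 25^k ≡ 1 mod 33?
Powers of 25 mod 33: 25^1≡25, 25^2≡31, 25^3≡16, 25^4≡4, 25^5≡1. Order = 5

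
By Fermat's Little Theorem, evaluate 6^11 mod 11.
By Fermat: 6^{10} ≡ 1 mod 11. So 6^{11} = 6^{10} · 6^{1} ≡ 6^{1} ≡ 6 mod 11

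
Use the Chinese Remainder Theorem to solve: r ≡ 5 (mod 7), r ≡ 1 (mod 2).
M = 7 × 2 = 14. M₁ = 2, y₁ ≡ 4 (mod 7). M₂ = 7, y₂ ≡ 1 (mod 2). r = 5×2×4 + 1×7×1 ≡ 5 (mod 14)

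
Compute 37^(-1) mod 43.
Since 43 is prime, by Fermat 37^(-1) ≡ 37^{41} ≡ 7 mod 43. Verify: 37 × 7 = 259 ≡ 1 mod 43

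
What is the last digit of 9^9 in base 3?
By repeated squaring mod 3: 9^{1}≡0, 9^{2}≡0, 9^{4}≡0, 9^{8}≡0. Then 9^{9} = 9^{8+1} ≡ 0 × 0 ≡ 0 mod 3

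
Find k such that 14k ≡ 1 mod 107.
Since 107 is prime, by Fermat 14^(-1) ≡ 14^{105} ≡ 23 mod 107. Verify: 14 × 23 = 322 ≡ 1 mod 107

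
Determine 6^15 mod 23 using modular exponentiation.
By repeated squaring mod 23: 6^{1}≡6, 6^{2}≡13, 6^{4}≡8, 6^{8}≡18. Then 6^{15} = 6^{8+4+2+1} ≡ 18 × 8 × 13 × 6 ≡ 8 mod 23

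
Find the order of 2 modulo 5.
Powers of 2 mod 5: 2^1≡2, 2^2≡4, 2^3≡3, 2^4≡1. So the order of 2 is 4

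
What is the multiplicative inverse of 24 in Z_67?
Since 67 is prime, by Fermat 24^(-1) ≡ 24^{65} ≡ 14 mod 67. Verify: 24 × 14 = 336 ≡ 1 mod 67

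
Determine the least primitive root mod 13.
g = 2. For each prime q|12: 2^{6}≡12, 2^{4}≡3, none ≡ 1, so ord_13(2) = 12 and 2 is a primitive root.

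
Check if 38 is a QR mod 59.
By Euler's criterion: 38^{29} ≡ 58 (mod 59). Since this equals -1 (≡ 58), 38 is not a QR.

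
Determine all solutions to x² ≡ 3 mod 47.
The square roots of 3 mod 47 are 12 and 35. Verify: 12² = 144 ≡ 3 mod 47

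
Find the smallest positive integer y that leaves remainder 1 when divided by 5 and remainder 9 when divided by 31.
M = 5 × 31 = 155. M₁ = 31, y₁ ≡ 1 (mod 5). M₂ = 5, y₂ ≡ 25 (mod 31). y = 1×31×1 + 9×5×25 ≡ 71 (mod 155)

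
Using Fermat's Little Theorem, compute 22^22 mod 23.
By Fermat's Little Theorem, 22^{22} ≡ 1 (mod 23) since 23 is prime and gcd(22, 23) = 1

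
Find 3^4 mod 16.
3^{4} = 81 ≡ 1 mod 16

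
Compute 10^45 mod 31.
Using Fermat: 10^{30} ≡ 1 (mod 31). 45 ≡ 15 (mod 30). So 10^{45} ≡ 10^{15} ≡ 1 (mod 31)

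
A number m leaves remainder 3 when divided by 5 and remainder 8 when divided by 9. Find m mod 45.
M = 5 × 9 = 45. M₁ = 9, y₁ ≡ 4 mod 5. M₂ = 5, y₂ ≡ 2 mod 9. m = 3×9×4 + 8×5×2 ≡ 8 mod 45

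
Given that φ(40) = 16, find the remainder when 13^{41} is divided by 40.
By Euler: 13^{16} ≡ 1 mod 40 since gcd(13, 40) = 1. 41 = 2×16 + 9. So 13^{41} ≡ 13^{9} ≡ 13 mod 40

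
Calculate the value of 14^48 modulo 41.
Using Fermat: 14^{40} ≡ 1 mod 41. 48 ≡ 8 mod 40. So 14^{48} ≡ 14^{8} ≡ 1 mod 41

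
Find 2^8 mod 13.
By repeated squaring mod 13: 2^{1}≡2, 2^{2}≡4, 2^{4}≡3, 2^{8}≡9. So 2^{8} ≡ 9 mod 13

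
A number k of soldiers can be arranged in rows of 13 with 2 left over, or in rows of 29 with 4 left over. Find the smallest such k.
M = 13 × 29 = 377. M₁ = 29, y₁ ≡ 9 mod 13. M₂ = 13, y₂ ≡ 9 mod 29. k = 2×29×9 + 4×13×9 ≡ 236 mod 377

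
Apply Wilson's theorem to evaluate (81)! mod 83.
(82)! = (81)! × (82) ≡ -1 mod 83. So (81)! ≡ -1 × (82)^(-1) ≡ (-1)×(-1) = 1 mod 83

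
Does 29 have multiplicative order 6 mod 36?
Powers of 29 mod 36: 29^1≡29, 29^2≡13, 29^3≡17, 29^4≡25, 29^5≡5, 29^6≡1. First k with 29^k≡1 is k=6. Yes, ord_36(29) = 6.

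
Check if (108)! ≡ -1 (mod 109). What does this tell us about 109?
(108)! mod 109 = 108. Since this equals -1 (mod 109), Wilson confirms 109 is prime.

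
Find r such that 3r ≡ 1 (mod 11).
Since 11 is prime, by Fermat 3^(-1) ≡ 3^{9} ≡ 4 (mod 11). Verify: 3 × 4 = 12 ≡ 1 (mod 11)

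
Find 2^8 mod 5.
Using Fermat: 2^{4} ≡ 1 mod 5. 8 ≡ 0 mod 4. So 2^{8} ≡ 2^{0} ≡ 1 mod 5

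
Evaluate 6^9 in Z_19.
By repeated squaring (mod 19): 6^{1}≡6, 6^{2}≡17, 6^{4}≡4, 6^{8}≡16. Then 6^{9} = 6^{8+1} ≡ 16 × 6 ≡ 1 (mod 19)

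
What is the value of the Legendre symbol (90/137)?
(90/137) = 90^{68} mod 137 = -1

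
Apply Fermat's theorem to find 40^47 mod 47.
By Fermat: 40^{46} ≡ 1 mod 47. So 40^{47} = 40^{46} · 40^{1} ≡ 40^{1} ≡ 40 mod 47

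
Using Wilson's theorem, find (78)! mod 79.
By Wilson's theorem, (78)! ≡ -1 ≡ 78 mod 79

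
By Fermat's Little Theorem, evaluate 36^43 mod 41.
By Fermat: 36^{40} ≡ 1 (mod 41). So 36^{43} = 36^{40} · 36^{3} ≡ 36^{3} ≡ 39 (mod 41)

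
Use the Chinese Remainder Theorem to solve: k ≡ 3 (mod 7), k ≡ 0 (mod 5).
M = 7 × 5 = 35. M₁ = 5, y₁ ≡ 3 (mod 7). M₂ = 7, y₂ ≡ 3 (mod 5). k = 3×5×3 + 0×7×3 ≡ 10 (mod 35)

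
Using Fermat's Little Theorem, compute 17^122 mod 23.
By Fermat: 17^{22} ≡ 1 (mod 23). 122 = 5×22 + 12. So 17^{122} ≡ 17^{12} ≡ 6 (mod 23)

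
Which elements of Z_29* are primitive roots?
There are φ(28) = 12 primitive roots mod 29: {2, 3, 8, 10, 11, 14, 15, 18, 19, 21, 26, 27}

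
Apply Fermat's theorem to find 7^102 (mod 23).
By Fermat: 7^{22} ≡ 1 (mod 23). 102 = 4×22 + 14. So 7^{102} ≡ 7^{14} ≡ 2 (mod 23)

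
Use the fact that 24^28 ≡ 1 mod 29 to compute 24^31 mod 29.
By Fermat: 24^{28} ≡ 1 mod 29. So 24^{31} = 24^{28} · 24^{3} ≡ 24^{3} ≡ 20 mod 29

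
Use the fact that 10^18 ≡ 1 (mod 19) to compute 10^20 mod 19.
By Fermat: 10^{18} ≡ 1 (mod 19). So 10^{20} = 10^{18} · 10^{2} ≡ 10^{2} ≡ 5 (mod 19)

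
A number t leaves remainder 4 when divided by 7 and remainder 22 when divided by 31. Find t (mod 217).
M = 7 × 31 = 217. M₁ = 31, y₁ ≡ 5 (mod 7). M₂ = 7, y₂ ≡ 9 (mod 31). t = 4×31×5 + 22×7×9 ≡ 53 (mod 217)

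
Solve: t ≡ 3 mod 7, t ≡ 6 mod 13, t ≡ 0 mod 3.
M = 7 × 13 × 3 = 273. M₁ = 39, y₁ ≡ 2 mod 7. M₂ = 21, y₂ ≡ 5 mod 13. M₃ = 91, y₃ ≡ 1 mod 3. t = 3×39×2 + 6×21×5 + 0×91×1 ≡ 45 mod 273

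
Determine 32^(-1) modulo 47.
Since 47 is prime, by Fermat 32^(-1) ≡ 32^{45} ≡ 25 (mod 47). Verify: 32 × 25 = 800 ≡ 1 (mod 47)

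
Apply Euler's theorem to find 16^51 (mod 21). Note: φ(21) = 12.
By Euler: 16^{12} ≡ 1 (mod 21) since gcd(16, 21) = 1. 51 = 4×12 + 3. So 16^{51} ≡ 16^{3} ≡ 1 (mod 21)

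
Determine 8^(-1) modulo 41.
Since 41 is prime, by Fermat 8^(-1) ≡ 8^{39} ≡ 36 mod 41. Verify: 8 × 36 = 288 ≡ 1 mod 41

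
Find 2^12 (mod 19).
By repeated squaring (mod 19): 2^{1}≡2, 2^{2}≡4, 2^{4}≡16, 2^{8}≡9. Then 2^{12} = 2^{8+4} ≡ 9 × 16 ≡ 11 (mod 19)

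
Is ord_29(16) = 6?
Powers of 16 mod 29: 16^1≡16, 16^2≡24, 16^3≡7, 16^4≡25, 16^5≡23, 16^6≡20, 16^7≡1. 16^6≡20≢1, so ord ≠ 6. No, the actual order is 7.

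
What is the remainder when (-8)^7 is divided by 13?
By repeated squaring mod 13: (-8)^{1}≡5, (-8)^{2}≡12, (-8)^{4}≡1. Then (-8)^{7} = (-8)^{4+2+1} ≡ 1 × 12 × 5 ≡ 8 mod 13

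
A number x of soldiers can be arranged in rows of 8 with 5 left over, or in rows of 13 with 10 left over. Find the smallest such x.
M = 8 × 13 = 104. M₁ = 13, y₁ ≡ 5 mod 8. M₂ = 8, y₂ ≡ 5 mod 13. x = 5×13×5 + 10×8×5 ≡ 101 mod 104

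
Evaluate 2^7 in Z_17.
By repeated squaring (mod 17): 2^{1}≡2, 2^{2}≡4, 2^{4}≡16. Then 2^{7} = 2^{4+2+1} ≡ 16 × 4 × 2 ≡ 9 (mod 17)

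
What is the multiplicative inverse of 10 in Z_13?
Since 13 is prime, by Fermat 10^(-1) ≡ 10^{11} ≡ 4 (mod 13). Verify: 10 × 4 = 40 ≡ 1 (mod 13)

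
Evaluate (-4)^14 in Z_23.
By repeated squaring (mod 23): (-4)^{1}≡19, (-4)^{2}≡16, (-4)^{4}≡3, (-4)^{8}≡9. Then (-4)^{14} = (-4)^{8+4+2} ≡ 9 × 3 × 16 ≡ 18 (mod 23)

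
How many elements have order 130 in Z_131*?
Number of primitive roots mod 131 = φ(p-1) = φ(130) = 48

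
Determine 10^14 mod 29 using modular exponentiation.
By repeated squaring mod 29: 10^{1}≡10, 10^{2}≡13, 10^{4}≡24, 10^{8}≡25. Then 10^{14} = 10^{8+4+2} ≡ 25 × 24 × 13 ≡ 28 mod 29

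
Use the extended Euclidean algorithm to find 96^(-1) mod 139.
Extended GCD: 96(42) + 139(-29) = 1. So 96^(-1) ≡ 42 (mod 139). Verify: 96 × 42 = 4032 ≡ 1 (mod 139)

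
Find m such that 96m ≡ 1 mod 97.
Since 97 is prime, by Fermat 96^(-1) ≡ 96^{95} ≡ 96 mod 97. Verify: 96 × 96 = 9216 ≡ 1 mod 97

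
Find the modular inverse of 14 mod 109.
Since 109 is prime, by Fermat 14^(-1) ≡ 14^{107} ≡ 39 mod 109. Verify: 14 × 39 = 546 ≡ 1 mod 109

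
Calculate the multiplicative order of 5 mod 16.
Powers of 5 mod 16: 5^1≡5, 5^2≡9, 5^3≡13, 5^4≡1. So the order of 5 is 4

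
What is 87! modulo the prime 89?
(88)! = (87)! × (88) ≡ -1 mod 89. So (87)! ≡ -1 × (88)^(-1) ≡ (-1)×(-1) = 1 mod 89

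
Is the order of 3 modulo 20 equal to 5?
Powers of 3 mod 20: 3^1≡3, 3^2≡9, 3^3≡7, 3^4≡1. Already 3^4≡1, so the order is 4 < 5. No, the actual order is 4.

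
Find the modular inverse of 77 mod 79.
Since 79 is prime, by Fermat 77^(-1) ≡ 77^{77} ≡ 39 mod 79. Verify: 77 × 39 = 3003 ≡ 1 mod 79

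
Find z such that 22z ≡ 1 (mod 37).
Since 37 is prime, by Fermat 22^(-1) ≡ 22^{35} ≡ 32 (mod 37). Verify: 22 × 32 = 704 ≡ 1 (mod 37)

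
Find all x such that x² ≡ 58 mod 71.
The square roots of 58 mod 71 are 49 and 22. Verify: 49² = 2401 ≡ 58 mod 71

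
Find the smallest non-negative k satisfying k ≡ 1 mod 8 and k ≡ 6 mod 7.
M = 8 × 7 = 56. M₁ = 7, y₁ ≡ 7 mod 8. M₂ = 8, y₂ ≡ 1 mod 7. k = 1×7×7 + 6×8×1 ≡ 41 mod 56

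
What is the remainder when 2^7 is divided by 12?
By repeated squaring mod 12: 2^{1}≡2, 2^{2}≡4, 2^{4}≡4. Then 2^{7} = 2^{4+2+1} ≡ 4 × 4 × 2 ≡ 8 mod 12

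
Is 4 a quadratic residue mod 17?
By Euler's criterion: 4^{8} ≡ 1 (mod 17). Since this equals 1, 4 is a QR.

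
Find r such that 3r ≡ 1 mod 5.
Since 5 is prime, by Fermat 3^(-1) ≡ 3^{3} ≡ 2 mod 5. Verify: 3 × 2 = 6 ≡ 1 mod 5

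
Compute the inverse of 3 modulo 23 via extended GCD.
Extended GCD: 3(8) + 23(-1) = 1. So 3^(-1) ≡ 8 (mod 23). Verify: 3 × 8 = 24 ≡ 1 (mod 23)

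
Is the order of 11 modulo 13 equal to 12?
Powers of 11 mod 13: 11^1≡11, 11^2≡4, 11^3≡5, 11^4≡3, 11^5≡7, 11^6≡12, 11^7≡2, 11^8≡9, 11^9≡8, 11^10≡10, 11^11≡6, 11^12≡1. First k with 11^k≡1 is k=12. Yes, ord_13(11) = 12.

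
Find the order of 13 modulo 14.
Powers of 13 mod 14: 13^1≡13, 13^2≡1. ord_14(13) = 2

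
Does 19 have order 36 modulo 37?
ord_37(19) divides 36. For each prime q|36: 19^{18}≡36, 19^{12}≡10, none ≡ 1. So 19 has order 36 and is a primitive root mod 37.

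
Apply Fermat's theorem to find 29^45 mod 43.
By Fermat: 29^{42} ≡ 1 mod 43. So 29^{45} = 29^{42} · 29^{3} ≡ 29^{3} ≡ 8 mod 43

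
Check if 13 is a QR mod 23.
By Euler's criterion: 13^{11} ≡ 1 (mod 23). Since this equals 1, 13 is a QR.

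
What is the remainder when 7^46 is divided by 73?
By repeated squaring (mod 73): 7^{1}≡7, 7^{2}≡49, 7^{4}≡65, 7^{8}≡64, 7^{16}≡8, 7^{32}≡64. Then 7^{46} = 7^{32+8+4+2} ≡ 64 × 64 × 65 × 49 ≡ 3 (mod 73)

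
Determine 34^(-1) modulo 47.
Since 47 is prime, by Fermat 34^(-1) ≡ 34^{45} ≡ 18 (mod 47). Verify: 34 × 18 = 612 ≡ 1 (mod 47)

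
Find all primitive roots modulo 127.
There are φ(126) = 36 primitive roots mod 127: {3, 6, 7, 12, 14, 23, 29, 39, 43, 45, 46, 48, 53, 55, 56, 57, 58, 65, 67, 78, 83, 85, 86, 91, 92, 93, 96, 97, 101, 106, 109, 110, 112, 114, 116, 118}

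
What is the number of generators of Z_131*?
Number of primitive roots mod 131 = φ(p-1) = φ(130) = 48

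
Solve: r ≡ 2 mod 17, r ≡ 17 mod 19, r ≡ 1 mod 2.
M = 17 × 19 × 2 = 646. M₁ = 38, y₁ ≡ 13 mod 17. M₂ = 34, y₂ ≡ 14 mod 19. M₃ = 323, y₃ ≡ 1 mod 2. r = 2×38×13 + 17×34×14 + 1×323×1 ≡ 359 mod 646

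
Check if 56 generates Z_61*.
56^{15} ≡ 1 (mod 61) and 15 < 60, so ord_61(56) = 15 ≠ 60 and 56 is not a primitive root.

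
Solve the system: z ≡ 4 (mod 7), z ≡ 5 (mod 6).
M = 7 × 6 = 42. M₁ = 6, y₁ ≡ 6 (mod 7). M₂ = 7, y₂ ≡ 1 (mod 6). z = 4×6×6 + 5×7×1 ≡ 11 (mod 42)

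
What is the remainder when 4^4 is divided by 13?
4^{4} = 256 ≡ 9 (mod 13)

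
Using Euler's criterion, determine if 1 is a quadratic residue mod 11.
By Euler's criterion: 1^{5} ≡ 1 mod 11. Since this equals 1, 1 is a QR.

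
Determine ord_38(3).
Powers of 3 mod 38: 3^1≡3, 3^2≡9, 3^3≡27, 3^4≡5, 3^5≡15, 3^6≡7, 3^7≡21, 3^8≡25, 3^9≡37, 3^10≡35, 3^11≡29, 3^12≡11, 3^13≡33, 3^14≡23, 3^15≡31, 3^16≡17, 3^17≡13, 3^18≡1. So the order of 3 is 18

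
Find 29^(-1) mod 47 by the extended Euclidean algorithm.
Extended GCD: 29(13) + 47(-8) = 1. So 29^(-1) ≡ 13 mod 47. Verify: 29 × 13 = 377 ≡ 1 mod 47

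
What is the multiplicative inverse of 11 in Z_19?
Since 19 is prime, by Fermat 11^(-1) ≡ 11^{17} ≡ 7 (mod 19). Verify: 11 × 7 = 77 ≡ 1 (mod 19)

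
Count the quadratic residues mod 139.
Exactly half the non-zero residues mod a prime are QRs: (139-1)/2 = 69.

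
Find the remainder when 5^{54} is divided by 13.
By Fermat: 5^{12} ≡ 1 (mod 13). 54 = 4×12 + 6. So 5^{54} ≡ 5^{6} ≡ 12 (mod 13)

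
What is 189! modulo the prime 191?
(190)! = (189)! × (190) ≡ -1 (mod 191). So (189)! ≡ -1 × (190)^(-1) ≡ (-1)×(-1) = 1 (mod 191)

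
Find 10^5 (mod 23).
By repeated squaring (mod 23): 10^{1}≡10, 10^{2}≡8, 10^{4}≡18. Then 10^{5} = 10^{4+1} ≡ 18 × 10 ≡ 19 (mod 23)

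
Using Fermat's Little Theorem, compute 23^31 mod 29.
By Fermat: 23^{28} ≡ 1 (mod 29). So 23^{31} = 23^{28} · 23^{3} ≡ 23^{3} ≡ 16 (mod 29)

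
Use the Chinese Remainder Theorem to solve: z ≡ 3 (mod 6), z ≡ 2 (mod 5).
M = 6 × 5 = 30. M₁ = 5, y₁ ≡ 5 (mod 6). M₂ = 6, y₂ ≡ 1 (mod 5). z = 3×5×5 + 2×6×1 ≡ 27 (mod 30)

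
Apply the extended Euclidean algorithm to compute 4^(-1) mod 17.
Extended GCD: 4(-4) + 17(1) = 1. So 4^(-1) ≡ -4 ≡ 13 mod 17. Verify: 4 × 13 = 52 ≡ 1 mod 17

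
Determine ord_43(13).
Powers of 13 mod 43: 13^1≡13, 13^2≡40, 13^3≡4, 13^4≡9, 13^5≡31, 13^6≡16, 13^7≡36, 13^8≡38, 13^9≡21, 13^10≡15, 13^11≡23, 13^12≡41, 13^13≡17, 13^14≡6, 13^15≡35, 13^16≡25, 13^17≡24, 13^18≡11, 13^19≡14, 13^20≡10, 13^21≡1. ord_43(13) = 21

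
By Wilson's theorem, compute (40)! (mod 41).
By Wilson's theorem, (40)! ≡ -1 ≡ 40 (mod 41)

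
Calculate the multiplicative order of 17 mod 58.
Powers of 17 mod 58: 17^1≡17, 17^2≡57, 17^3≡41, 17^4≡1. ord_58(17) = 4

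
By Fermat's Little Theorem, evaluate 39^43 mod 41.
By Fermat: 39^{40} ≡ 1 (mod 41). So 39^{43} = 39^{40} · 39^{3} ≡ 39^{3} ≡ 33 (mod 41)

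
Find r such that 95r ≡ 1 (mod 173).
Since 173 is prime, by Fermat 95^(-1) ≡ 95^{171} ≡ 51 (mod 173). Verify: 95 × 51 = 4845 ≡ 1 (mod 173)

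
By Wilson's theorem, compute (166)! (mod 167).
By Wilson's theorem, (166)! ≡ -1 ≡ 166 (mod 167)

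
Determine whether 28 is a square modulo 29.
By Euler's criterion: 28^{14} ≡ 1 mod 29. Since this equals 1, 28 is a QR.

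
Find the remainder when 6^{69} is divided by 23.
By Fermat: 6^{22} ≡ 1 mod 23. 69 = 3×22 + 3. So 6^{69} ≡ 6^{3} ≡ 9 mod 23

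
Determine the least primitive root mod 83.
g = 2. For each prime q|82: 2^{41}≡82, 2^{2}≡4, none ≡ 1, so ord_83(2) = 82 and 2 is a primitive root.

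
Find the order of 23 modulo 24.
Powers of 23 mod 24: 23^1≡23, 23^2≡1. So the order of 23 is 2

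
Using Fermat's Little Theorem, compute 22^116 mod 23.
By Fermat: 22^{22} ≡ 1 mod 23. 116 = 5×22 + 6. So 22^{116} ≡ 22^{6} ≡ 1 mod 23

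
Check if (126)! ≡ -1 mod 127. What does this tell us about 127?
(126)! mod 127 = 126. Since this equals -1 mod 127, Wilson confirms 127 is prime.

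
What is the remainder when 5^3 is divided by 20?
5^{3} = 125 ≡ 5 (mod 20)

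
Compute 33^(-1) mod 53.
Since 53 is prime, by Fermat 33^(-1) ≡ 33^{51} ≡ 45 mod 53. Verify: 33 × 45 = 1485 ≡ 1 mod 53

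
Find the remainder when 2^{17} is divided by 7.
By Fermat: 2^{6} ≡ 1 (mod 7). 17 = 2×6 + 5. So 2^{17} ≡ 2^{5} ≡ 4 (mod 7)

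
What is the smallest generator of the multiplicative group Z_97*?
g = 5. Powers: [5, 25, 28, 43, 21, 8, 40, 6, 30, ...] generates all 96 non-zero residues.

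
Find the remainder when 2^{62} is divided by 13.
By Fermat: 2^{12} ≡ 1 mod 13. 62 = 5×12 + 2. So 2^{62} ≡ 2^{2} ≡ 4 mod 13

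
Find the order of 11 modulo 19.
Powers of 11 mod 19: 11^1≡11, 11^2≡7, 11^3≡1. ord_19(11) = 3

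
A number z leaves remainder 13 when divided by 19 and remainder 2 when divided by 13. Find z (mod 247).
M = 19 × 13 = 247. M₁ = 13, y₁ ≡ 3 (mod 19). M₂ = 19, y₂ ≡ 11 (mod 13). z = 13×13×3 + 2×19×11 ≡ 184 (mod 247)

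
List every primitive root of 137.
There are φ(136) = 64 primitive roots mod 137: {3, 5, 6, 12, 13, 20, 21, 23, 24, 26, 27, 29, 31, 33, 35, 40, 42, 43, 45, 46, 47, 48, 51, 52, 53, 54, 55, 57, 58, 62, 66, 67, 70, 71, 75, 79, 80, 82, 83, 84, 85, 86, 89, 90, 91, 92, 94, 95, 97, 102, 104, 106, 108, 110, 111, 113, 114, 116, 117, 124, 125, 131, 132, 134}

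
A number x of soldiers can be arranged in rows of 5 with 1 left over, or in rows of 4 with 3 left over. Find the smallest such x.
M = 5 × 4 = 20. M₁ = 4, y₁ ≡ 4 (mod 5). M₂ = 5, y₂ ≡ 1 (mod 4). x = 1×4×4 + 3×5×1 ≡ 11 (mod 20)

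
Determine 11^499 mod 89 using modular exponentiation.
Using Fermat: 11^{88} ≡ 1 (mod 89). 499 ≡ 59 (mod 88). So 11^{499} ≡ 11^{59} ≡ 44 (mod 89)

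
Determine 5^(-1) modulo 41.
Since 41 is prime, by Fermat 5^(-1) ≡ 5^{39} ≡ 33 mod 41. Verify: 5 × 33 = 165 ≡ 1 mod 41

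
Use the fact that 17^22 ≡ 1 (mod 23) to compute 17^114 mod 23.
By Fermat: 17^{22} ≡ 1 (mod 23). 114 = 5×22 + 4. So 17^{114} ≡ 17^{4} ≡ 8 (mod 23)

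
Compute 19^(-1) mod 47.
Since 47 is prime, by Fermat 19^(-1) ≡ 19^{45} ≡ 5 mod 47. Verify: 19 × 5 = 95 ≡ 1 mod 47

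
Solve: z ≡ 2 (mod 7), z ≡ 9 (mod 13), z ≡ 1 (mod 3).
M = 7 × 13 × 3 = 273. M₁ = 39, y₁ ≡ 2 (mod 7). M₂ = 21, y₂ ≡ 5 (mod 13). M₃ = 91, y₃ ≡ 1 (mod 3). z = 2×39×2 + 9×21×5 + 1×91×1 ≡ 100 (mod 273)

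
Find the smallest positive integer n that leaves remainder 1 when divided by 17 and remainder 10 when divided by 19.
M = 17 × 19 = 323. M₁ = 19, y₁ ≡ 9 mod 17. M₂ = 17, y₂ ≡ 9 mod 19. n = 1×19×9 + 10×17×9 ≡ 86 mod 323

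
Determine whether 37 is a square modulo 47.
By Euler's criterion: 37^{23} ≡ 1 mod 47. Since this equals 1, 37 is a QR.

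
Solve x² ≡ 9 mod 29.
The square roots of 9 mod 29 are 26 and 3. Verify: 26² = 676 ≡ 9 mod 29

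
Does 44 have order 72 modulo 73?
ord_73(44) divides 72. For each prime q|72: 44^{36}≡72, 44^{24}≡64, none ≡ 1. So 44 has order 72 and is a primitive root mod 73.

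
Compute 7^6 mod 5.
Using Fermat: 7^{4} ≡ 1 (mod 5). 6 ≡ 2 (mod 4). So 7^{6} ≡ 7^{2} ≡ 4 (mod 5)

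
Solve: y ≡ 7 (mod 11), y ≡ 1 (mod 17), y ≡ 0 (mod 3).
M = 11 × 17 × 3 = 561. M₁ = 51, y₁ ≡ 8 (mod 11). M₂ = 33, y₂ ≡ 16 (mod 17). M₃ = 187, y₃ ≡ 1 (mod 3). y = 7×51×8 + 1×33×16 + 0×187×1 ≡ 18 (mod 561)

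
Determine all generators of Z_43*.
There are φ(42) = 12 primitive roots mod 43: {3, 5, 12, 18, 19, 20, 26, 28, 29, 30, 33, 34}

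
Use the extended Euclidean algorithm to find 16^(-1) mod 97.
Extended GCD: 16(-6) + 97(1) = 1. So 16^(-1) ≡ -6 ≡ 91 mod 97. Verify: 16 × 91 = 1456 ≡ 1 mod 97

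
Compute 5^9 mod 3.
Using Fermat: 5^{2} ≡ 1 mod 3. 9 ≡ 1 mod 2. So 5^{9} ≡ 5^{1} ≡ 2 mod 3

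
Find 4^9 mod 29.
By repeated squaring mod 29: 4^{1}≡4, 4^{2}≡16, 4^{4}≡24, 4^{8}≡25. Then 4^{9} = 4^{8+1} ≡ 25 × 4 ≡ 13 mod 29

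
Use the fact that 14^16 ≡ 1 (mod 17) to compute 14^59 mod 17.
By Fermat: 14^{16} ≡ 1 (mod 17). 59 = 3×16 + 11. So 14^{59} ≡ 14^{11} ≡ 10 (mod 17)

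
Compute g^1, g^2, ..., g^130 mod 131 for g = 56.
56^1, 56^2, ..., 56^{130} mod 131: [56, 123, 76, 64, 47, 12, 17, 35, 126, 113, 40, 13, 73, 27, 71, 46, 87, 25, 90, 62, 66, 28, 127, 38, 32, 89, 6, 74, 83, 63, 122, 20, 72, 102, 79, 101, 23, 109, 78, 45, 31, 33, 14, 129, 19, 16, 110, 3, 37, 107, 97, 61, 10, 36, 51, 105, 116, 77, 120, 39, 88, 81, 82, 7, 130, 75, 8, 55, 67, 84, 119, 114, 96, 5, 18, 91, 118, 58, 104, 60, 85, 44, 106, 41, 69, 65, 103, 4, 93, 99, 42, 125, 57, 48, 68, 9, 111, 59, 29, 52, 30, 108, 22, 53, 86, 100, 98, 117, 2, 112, 115, 21, 128, 94, 24, 34, 70, 121, 95, 80, 26, 15, 54, 11, 92, 43, 50, 49, 124, 1]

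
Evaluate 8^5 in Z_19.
By repeated squaring (mod 19): 8^{1}≡8, 8^{2}≡7, 8^{4}≡11. Then 8^{5} = 8^{4+1} ≡ 11 × 8 ≡ 12 (mod 19)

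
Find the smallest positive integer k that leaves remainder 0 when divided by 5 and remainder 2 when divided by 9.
M = 5 × 9 = 45. M₁ = 9, y₁ ≡ 4 (mod 5). M₂ = 5, y₂ ≡ 2 (mod 9). k = 0×9×4 + 2×5×2 ≡ 20 (mod 45)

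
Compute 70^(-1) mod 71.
Since 71 is prime, by Fermat 70^(-1) ≡ 70^{69} ≡ 70 mod 71. Verify: 70 × 70 = 4900 ≡ 1 mod 71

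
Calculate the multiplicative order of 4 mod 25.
Powers of 4 mod 25: 4^1≡4, 4^2≡16, 4^3≡14, 4^4≡6, 4^5≡24, 4^6≡21, 4^7≡9, 4^8≡11, 4^9≡19, 4^10≡1. ord_25(4) = 10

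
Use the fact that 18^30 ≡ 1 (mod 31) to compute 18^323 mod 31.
By Fermat: 18^{30} ≡ 1 (mod 31). 323 ≡ 23 (mod 30). So 18^{323} ≡ 18^{23} ≡ 7 (mod 31)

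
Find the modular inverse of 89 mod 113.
Since 113 is prime, by Fermat 89^(-1) ≡ 89^{111} ≡ 80 (mod 113). Verify: 89 × 80 = 7120 ≡ 1 (mod 113)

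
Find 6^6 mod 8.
By repeated squaring mod 8: 6^{1}≡6, 6^{2}≡4, 6^{4}≡0. Then 6^{6} = 6^{4+2} ≡ 0 × 4 ≡ 0 mod 8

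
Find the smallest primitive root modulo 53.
g = 2. Powers: [2, 4, 8, 16, 32, 11, 22, 44, ...] generates all 52 non-zero residues.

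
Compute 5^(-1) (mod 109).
Since 109 is prime, by Fermat 5^(-1) ≡ 5^{107} ≡ 22 (mod 109). Verify: 5 × 22 = 110 ≡ 1 (mod 109)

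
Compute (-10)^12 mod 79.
By repeated squaring mod 79: (-10)^{1}≡69, (-10)^{2}≡21, (-10)^{4}≡46, (-10)^{8}≡62. Then (-10)^{12} = (-10)^{8+4} ≡ 62 × 46 ≡ 8 mod 79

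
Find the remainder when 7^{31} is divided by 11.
By Fermat: 7^{10} ≡ 1 (mod 11). 31 = 3×10 + 1. So 7^{31} ≡ 7^{1} ≡ 7 (mod 11)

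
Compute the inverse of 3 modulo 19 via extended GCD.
Extended GCD: 3(-6) + 19(1) = 1. So 3^(-1) ≡ -6 ≡ 13 mod 19. Verify: 3 × 13 = 39 ≡ 1 mod 19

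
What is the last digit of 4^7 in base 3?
Using Fermat: 4^{2} ≡ 1 (mod 3). 7 ≡ 1 (mod 2). So 4^{7} ≡ 4^{1} ≡ 1 (mod 3)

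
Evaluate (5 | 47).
(5/47) = 5^{23} mod 47 = -1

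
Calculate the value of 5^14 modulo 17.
By repeated squaring mod 17: 5^{1}≡5, 5^{2}≡8, 5^{4}≡13, 5^{8}≡16. Then 5^{14} = 5^{8+4+2} ≡ 16 × 13 × 8 ≡ 15 mod 17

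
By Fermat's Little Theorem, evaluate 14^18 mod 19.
By Fermat's Little Theorem, 14^{18} ≡ 1 (mod 19) since 19 is prime and gcd(14, 19) = 1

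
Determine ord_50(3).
Powers of 3 mod 50: 3^1≡3, 3^2≡9, 3^3≡27, 3^4≡31, 3^5≡43, 3^6≡29, 3^7≡37, 3^8≡11, 3^9≡33, 3^10≡49, 3^11≡47, 3^12≡41, 3^13≡23, 3^14≡19, 3^15≡7, 3^16≡21, 3^17≡13, 3^18≡39, 3^19≡17, 3^20≡1. ord_50(3) = 20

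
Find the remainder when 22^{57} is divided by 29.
By Fermat: 22^{28} ≡ 1 mod 29. 57 = 2×28 + 1. So 22^{57} ≡ 22^{1} ≡ 22 mod 29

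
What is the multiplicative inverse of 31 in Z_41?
Since 41 is prime, by Fermat 31^(-1) ≡ 31^{39} ≡ 4 (mod 41). Verify: 31 × 4 = 124 ≡ 1 (mod 41)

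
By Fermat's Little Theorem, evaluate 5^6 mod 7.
By Fermat's Little Theorem, 5^{6} ≡ 1 (mod 7) since 7 is prime and gcd(5, 7) = 1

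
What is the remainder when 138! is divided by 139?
By Wilson's theorem, (138)! ≡ -1 ≡ 138 (mod 139)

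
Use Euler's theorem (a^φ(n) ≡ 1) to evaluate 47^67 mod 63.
By Euler: 47^{36} ≡ 1 (mod 63) since gcd(47, 63) = 1. 67 = 1×36 + 31. So 47^{67} ≡ 47^{31} ≡ 47 (mod 63)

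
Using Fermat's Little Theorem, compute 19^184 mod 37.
By Fermat: 19^{36} ≡ 1 (mod 37). 184 ≡ 4 (mod 36). So 19^{184} ≡ 19^{4} ≡ 7 (mod 37)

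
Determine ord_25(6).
Powers of 6 mod 25: 6^1≡6, 6^2≡11, 6^3≡16, 6^4≡21, 6^5≡1. So the order of 6 is 5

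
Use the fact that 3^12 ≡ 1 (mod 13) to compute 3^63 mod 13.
By Fermat: 3^{12} ≡ 1 (mod 13). 63 = 5×12 + 3. So 3^{63} ≡ 3^{3} ≡ 1 (mod 13)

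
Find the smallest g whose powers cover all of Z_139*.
g = 2. For each prime q|138: 2^{69}≡138, 2^{46}≡96, 2^{6}≡64, none ≡ 1, so ord_139(2) = 138 and 2 is a primitive root.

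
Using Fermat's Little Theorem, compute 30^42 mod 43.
By Fermat's Little Theorem, 30^{42} ≡ 1 mod 43 since 43 is prime and gcd(30, 43) = 1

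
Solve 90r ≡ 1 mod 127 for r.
Since 127 is prime, by Fermat 90^(-1) ≡ 90^{125} ≡ 24 mod 127. Verify: 90 × 24 = 2160 ≡ 1 mod 127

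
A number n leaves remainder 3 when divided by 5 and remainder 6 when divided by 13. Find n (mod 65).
M = 5 × 13 = 65. M₁ = 13, y₁ ≡ 2 (mod 5). M₂ = 5, y₂ ≡ 8 (mod 13). n = 3×13×2 + 6×5×8 ≡ 58 (mod 65)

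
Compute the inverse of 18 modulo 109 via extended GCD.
Extended GCD: 18(-6) + 109(1) = 1. So 18^(-1) ≡ -6 ≡ 103 mod 109. Verify: 18 × 103 = 1854 ≡ 1 mod 109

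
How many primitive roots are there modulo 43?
There are φ(43-1) = φ(42) = 12 primitive roots modulo 43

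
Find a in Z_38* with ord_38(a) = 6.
27 has order 6 mod 38 since 27^{6} ≡ 1 mod 38 and no smaller power works.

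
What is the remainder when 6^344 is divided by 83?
Using Fermat: 6^{82} ≡ 1 mod 83. 344 ≡ 16 mod 82. So 6^{344} ≡ 6^{16} ≡ 37 mod 83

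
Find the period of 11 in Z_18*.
Powers of 11 mod 18: 11^1≡11, 11^2≡13, 11^3≡17, 11^4≡7, 11^5≡5, 11^6≡1. So the order of 11 is 6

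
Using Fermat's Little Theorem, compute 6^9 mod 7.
By Fermat: 6^{6} ≡ 1 (mod 7). So 6^{9} = 6^{6} · 6^{3} ≡ 6^{3} ≡ 6 (mod 7)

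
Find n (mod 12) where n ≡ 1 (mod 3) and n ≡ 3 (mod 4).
M = 3 × 4 = 12. M₁ = 4, y₁ ≡ 1 (mod 3). M₂ = 3, y₂ ≡ 3 (mod 4). n = 1×4×1 + 3×3×3 ≡ 7 (mod 12)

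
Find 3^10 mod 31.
By repeated squaring mod 31: 3^{1}≡3, 3^{2}≡9, 3^{4}≡19, 3^{8}≡20. Then 3^{10} = 3^{8+2} ≡ 20 × 9 ≡ 25 mod 31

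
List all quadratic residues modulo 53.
Quadratic residues modulo 53: {1, 4, 6, 7, 9, 10, 11, 13, 15, 16, 17, 24, 25, 28, 29, 36, 37, 38, 40, 42, 43, 44, 46, 47, 49, 52}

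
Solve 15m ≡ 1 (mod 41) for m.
Since 41 is prime, by Fermat 15^(-1) ≡ 15^{39} ≡ 11 (mod 41). Verify: 15 × 11 = 165 ≡ 1 (mod 41)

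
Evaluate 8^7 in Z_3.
Using Fermat: 8^{2} ≡ 1 mod 3. 7 ≡ 1 mod 2. So 8^{7} ≡ 8^{1} ≡ 2 mod 3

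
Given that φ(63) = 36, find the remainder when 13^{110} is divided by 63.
By Euler: 13^{36} ≡ 1 (mod 63) since gcd(13, 63) = 1. 110 = 3×36 + 2. So 13^{110} ≡ 13^{2} ≡ 43 (mod 63)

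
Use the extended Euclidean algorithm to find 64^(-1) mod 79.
Extended GCD: 64(21) + 79(-17) = 1. So 64^(-1) ≡ 21 (mod 79). Verify: 64 × 21 = 1344 ≡ 1 (mod 79)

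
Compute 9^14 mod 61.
By repeated squaring mod 61: 9^{1}≡9, 9^{2}≡20, 9^{4}≡34, 9^{8}≡58. Then 9^{14} = 9^{8+4+2} ≡ 58 × 34 × 20 ≡ 34 mod 61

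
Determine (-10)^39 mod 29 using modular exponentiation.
Using Fermat: (-10)^{28} ≡ 1 mod 29. 39 ≡ 11 mod 28. So (-10)^{39} ≡ (-10)^{11} ≡ 27 mod 29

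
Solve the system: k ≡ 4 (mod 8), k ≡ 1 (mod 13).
M = 8 × 13 = 104. M₁ = 13, y₁ ≡ 5 (mod 8). M₂ = 8, y₂ ≡ 5 (mod 13). k = 4×13×5 + 1×8×5 ≡ 92 (mod 104)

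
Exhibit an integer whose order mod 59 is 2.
58 has order 2 mod 59 since 58^{2} ≡ 1 mod 59 and no smaller power works.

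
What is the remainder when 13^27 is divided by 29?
By repeated squaring (mod 29): 13^{1}≡13, 13^{2}≡24, 13^{4}≡25, 13^{8}≡16, 13^{16}≡24. Then 13^{27} = 13^{16+8+2+1} ≡ 24 × 16 × 24 × 13 ≡ 9 (mod 29)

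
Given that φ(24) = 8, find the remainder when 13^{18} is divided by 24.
By Euler: 13^{8} ≡ 1 (mod 24) since gcd(13, 24) = 1. 18 = 2×8 + 2. So 13^{18} ≡ 13^{2} ≡ 1 (mod 24)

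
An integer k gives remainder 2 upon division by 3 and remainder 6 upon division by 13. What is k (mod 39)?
M = 3 × 13 = 39. M₁ = 13, y₁ ≡ 1 (mod 3). M₂ = 3, y₂ ≡ 9 (mod 13). k = 2×13×1 + 6×3×9 ≡ 32 (mod 39)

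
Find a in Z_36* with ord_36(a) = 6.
5 has order 6 mod 36 since 5^{6} ≡ 1 (mod 36) and no smaller power works.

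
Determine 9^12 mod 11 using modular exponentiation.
Using Fermat: 9^{10} ≡ 1 mod 11. 12 ≡ 2 mod 10. So 9^{12} ≡ 9^{2} ≡ 4 mod 11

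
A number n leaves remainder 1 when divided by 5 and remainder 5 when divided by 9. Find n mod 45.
M = 5 × 9 = 45. M₁ = 9, y₁ ≡ 4 mod 5. M₂ = 5, y₂ ≡ 2 mod 9. n = 1×9×4 + 5×5×2 ≡ 41 mod 45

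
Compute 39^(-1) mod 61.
Since 61 is prime, by Fermat 39^(-1) ≡ 39^{59} ≡ 36 mod 61. Verify: 39 × 36 = 1404 ≡ 1 mod 61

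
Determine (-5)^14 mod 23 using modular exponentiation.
By repeated squaring mod 23: (-5)^{1}≡18, (-5)^{2}≡2, (-5)^{4}≡4, (-5)^{8}≡16. Then (-5)^{14} = (-5)^{8+4+2} ≡ 16 × 4 × 2 ≡ 13 mod 23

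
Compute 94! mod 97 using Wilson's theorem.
(96)! = (94)! × (95) × (96) ≡ -1 mod 97. So (94)! ≡ -1 × [(96)(95)]^(-1) ≡ 48 mod 97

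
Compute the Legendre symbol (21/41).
(21/41) = 21^{20} mod 41 = 1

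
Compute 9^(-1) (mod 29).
Since 29 is prime, by Fermat 9^(-1) ≡ 9^{27} ≡ 13 (mod 29). Verify: 9 × 13 = 117 ≡ 1 (mod 29)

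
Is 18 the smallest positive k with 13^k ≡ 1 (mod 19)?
Powers of 13 mod 19: 13^1≡13, 13^2≡17, 13^3≡12, 13^4≡4, 13^5≡14, 13^6≡11, 13^7≡10, 13^8≡16, 13^9≡18, 13^10≡6, 13^11≡2, 13^12≡7, 13^13≡15, 13^14≡5, 13^15≡8, 13^16≡9, 13^17≡3, 13^18≡1. First k with 13^k≡1 is k=18. Yes, ord_19(13) = 18.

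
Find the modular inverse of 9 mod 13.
Since 13 is prime, by Fermat 9^(-1) ≡ 9^{11} ≡ 3 (mod 13). Verify: 9 × 3 = 27 ≡ 1 (mod 13)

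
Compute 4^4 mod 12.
4^{4} = 256 ≡ 4 mod 12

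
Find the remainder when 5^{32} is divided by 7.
By Fermat: 5^{6} ≡ 1 (mod 7). 32 = 5×6 + 2. So 5^{32} ≡ 5^{2} ≡ 4 (mod 7)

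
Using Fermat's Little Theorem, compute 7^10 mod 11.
By Fermat's Little Theorem, 7^{10} ≡ 1 mod 11 since 11 is prime and gcd(7, 11) = 1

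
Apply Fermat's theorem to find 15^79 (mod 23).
By Fermat: 15^{22} ≡ 1 (mod 23). 79 = 3×22 + 13. So 15^{79} ≡ 15^{13} ≡ 5 (mod 23)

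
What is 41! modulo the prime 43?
(42)! = (41)! × (42) ≡ -1 (mod 43). So (41)! ≡ -1 × (42)^(-1) ≡ (-1)×(-1) = 1 (mod 43)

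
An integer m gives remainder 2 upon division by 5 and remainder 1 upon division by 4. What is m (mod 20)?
M = 5 × 4 = 20. M₁ = 4, y₁ ≡ 4 (mod 5). M₂ = 5, y₂ ≡ 1 (mod 4). m = 2×4×4 + 1×5×1 ≡ 17 (mod 20)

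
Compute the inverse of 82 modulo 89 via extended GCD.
Extended GCD: 82(38) + 89(-35) = 1. So 82^(-1) ≡ 38 (mod 89). Verify: 82 × 38 = 3116 ≡ 1 (mod 89)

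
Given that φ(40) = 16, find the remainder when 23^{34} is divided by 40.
By Euler: 23^{16} ≡ 1 (mod 40) since gcd(23, 40) = 1. 34 = 2×16 + 2. So 23^{34} ≡ 23^{2} ≡ 9 (mod 40)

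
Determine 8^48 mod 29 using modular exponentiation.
Using Fermat: 8^{28} ≡ 1 (mod 29). 48 ≡ 20 (mod 28). So 8^{48} ≡ 8^{20} ≡ 16 (mod 29)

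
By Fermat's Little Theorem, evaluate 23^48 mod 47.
By Fermat: 23^{46} ≡ 1 mod 47. So 23^{48} = 23^{46} · 23^{2} ≡ 23^{2} ≡ 12 mod 47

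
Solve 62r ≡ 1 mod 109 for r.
Since 109 is prime, by Fermat 62^(-1) ≡ 62^{107} ≡ 51 mod 109. Verify: 62 × 51 = 3162 ≡ 1 mod 109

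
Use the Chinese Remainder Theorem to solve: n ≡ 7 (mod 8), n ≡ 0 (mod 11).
M = 8 × 11 = 88. M₁ = 11, y₁ ≡ 3 (mod 8). M₂ = 8, y₂ ≡ 7 (mod 11). n = 7×11×3 + 0×8×7 ≡ 55 (mod 88)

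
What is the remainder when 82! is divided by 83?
By Wilson's theorem, (82)! ≡ -1 ≡ 82 (mod 83)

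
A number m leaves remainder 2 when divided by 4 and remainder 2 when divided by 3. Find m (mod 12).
M = 4 × 3 = 12. M₁ = 3, y₁ ≡ 3 (mod 4). M₂ = 4, y₂ ≡ 1 (mod 3). m = 2×3×3 + 2×4×1 ≡ 2 (mod 12)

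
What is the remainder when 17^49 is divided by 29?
Using Fermat: 17^{28} ≡ 1 (mod 29). 49 ≡ 21 (mod 28). So 17^{49} ≡ 17^{21} ≡ 17 (mod 29)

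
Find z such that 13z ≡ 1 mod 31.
Since 31 is prime, by Fermat 13^(-1) ≡ 13^{29} ≡ 12 mod 31. Verify: 13 × 12 = 156 ≡ 1 mod 31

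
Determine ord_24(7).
Powers of 7 mod 24: 7^1≡7, 7^2≡1. So the order of 7 is 2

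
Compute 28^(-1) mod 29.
Since 29 is prime, by Fermat 28^(-1) ≡ 28^{27} ≡ 28 mod 29. Verify: 28 × 28 = 784 ≡ 1 mod 29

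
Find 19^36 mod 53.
By repeated squaring mod 53: 19^{1}≡19, 19^{2}≡43, 19^{4}≡47, 19^{8}≡36, 19^{16}≡24, 19^{32}≡46. Then 19^{36} = 19^{32+4} ≡ 46 × 47 ≡ 42 mod 53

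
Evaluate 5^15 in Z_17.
By repeated squaring (mod 17): 5^{1}≡5, 5^{2}≡8, 5^{4}≡13, 5^{8}≡16. Then 5^{15} = 5^{8+4+2+1} ≡ 16 × 13 × 8 × 5 ≡ 7 (mod 17)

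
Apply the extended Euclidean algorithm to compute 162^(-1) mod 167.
Extended GCD: 162(-67) + 167(65) = 1. So 162^(-1) ≡ -67 ≡ 100 mod 167. Verify: 162 × 100 = 16200 ≡ 1 mod 167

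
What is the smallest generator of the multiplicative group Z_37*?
g = 2. For each prime q|36: 2^{18}≡36, 2^{12}≡26, none ≡ 1, so ord_37(2) = 36 and 2 is a primitive root.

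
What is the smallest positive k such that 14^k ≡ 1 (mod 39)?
Powers of 14 mod 39: 14^1≡14, 14^2≡1. ord_39(14) = 2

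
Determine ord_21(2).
Powers of 2 mod 21: 2^1≡2, 2^2≡4, 2^3≡8, 2^4≡16, 2^5≡11, 2^6≡1. So the order of 2 is 6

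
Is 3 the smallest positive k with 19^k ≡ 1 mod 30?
Powers of 19 mod 30: 19^1≡19, 19^2≡1. Already 19^2≡1, so the order is 2 < 3. No, the actual order is 2.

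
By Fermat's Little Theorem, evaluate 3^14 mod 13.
By Fermat: 3^{12} ≡ 1 mod 13. So 3^{14} = 3^{12} · 3^{2} ≡ 3^{2} ≡ 9 mod 13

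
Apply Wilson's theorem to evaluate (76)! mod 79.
(78)! = (76)! × (77) × (78) ≡ -1 mod 79. So (76)! ≡ -1 × [(78)(77)]^(-1) ≡ 39 mod 79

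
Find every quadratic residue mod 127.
Quadratic residues modulo 127: {1, 2, 4, 8, 9, 11, 13, 15, 16, 17, 18, 19, 21, 22, 25, 26, 30, 31, 32, 34, 35, 36, 37, 38, 41, 42, 44, 47, 49, 50, 52, 60, 61, 62, 64, 68, 69, 70, 71, 72, 73, 74, 76, 79, 81, 82, 84, 87, 88, 94, 98, 99, 100, 103, 104, 107, 113, 115, 117, 120, 121, 122, 124}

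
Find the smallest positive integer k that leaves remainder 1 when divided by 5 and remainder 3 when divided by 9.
M = 5 × 9 = 45. M₁ = 9, y₁ ≡ 4 mod 5. M₂ = 5, y₂ ≡ 2 mod 9. k = 1×9×4 + 3×5×2 ≡ 21 mod 45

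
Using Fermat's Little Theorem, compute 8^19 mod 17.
By Fermat: 8^{16} ≡ 1 mod 17. So 8^{19} = 8^{16} · 8^{3} ≡ 8^{3} ≡ 2 mod 17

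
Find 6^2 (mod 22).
6^{2} = 36 ≡ 14 (mod 22)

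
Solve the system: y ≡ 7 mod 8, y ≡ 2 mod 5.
M = 8 × 5 = 40. M₁ = 5, y₁ ≡ 5 mod 8. M₂ = 8, y₂ ≡ 2 mod 5. y = 7×5×5 + 2×8×2 ≡ 7 mod 40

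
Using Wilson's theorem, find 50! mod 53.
(52)! = (50)! × (51) × (52) ≡ -1 mod 53. So (50)! ≡ -1 × [(52)(51)]^(-1) ≡ 26 mod 53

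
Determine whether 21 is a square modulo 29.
By Euler's criterion: 21^{14} ≡ 28 (mod 29). Since this equals -1 (≡ 28), 21 is not a QR.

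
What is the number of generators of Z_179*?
A prime p has φ(p-1) primitive roots; here φ(178) = 88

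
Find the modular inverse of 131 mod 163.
Since 163 is prime, by Fermat 131^(-1) ≡ 131^{161} ≡ 56 mod 163. Verify: 131 × 56 = 7336 ≡ 1 mod 163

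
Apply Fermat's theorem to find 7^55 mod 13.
By Fermat: 7^{12} ≡ 1 mod 13. 55 = 4×12 + 7. So 7^{55} ≡ 7^{7} ≡ 6 mod 13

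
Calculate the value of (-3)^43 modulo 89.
By repeated squaring mod 89: (-3)^{1}≡86, (-3)^{2}≡9, (-3)^{4}≡81, (-3)^{8}≡64, (-3)^{16}≡2, (-3)^{32}≡4. Then (-3)^{43} = (-3)^{32+8+2+1} ≡ 4 × 64 × 9 × 86 ≡ 30 mod 89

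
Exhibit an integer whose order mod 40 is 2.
9 has order 2 mod 40 since 9^{2} ≡ 1 (mod 40) and no smaller power works.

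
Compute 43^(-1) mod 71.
Since 71 is prime, by Fermat 43^(-1) ≡ 43^{69} ≡ 38 mod 71. Verify: 43 × 38 = 1634 ≡ 1 mod 71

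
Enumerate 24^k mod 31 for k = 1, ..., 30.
24^1, 24^2, ..., 24^{30} mod 31: [24, 18, 29, 14, 26, 4, 3, 10, 23, 25, 11, 16, 12, 9, 30, 7, 13, 2, 17, 5, 27, 28, 21, 8, 6, 20, 15, 19, 22, 1]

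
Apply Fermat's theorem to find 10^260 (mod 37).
By Fermat: 10^{36} ≡ 1 (mod 37). 260 ≡ 8 (mod 36). So 10^{260} ≡ 10^{8} ≡ 26 (mod 37)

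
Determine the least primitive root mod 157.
g = 5. Powers: [5, 25, 125, 154, 142, 82, 96, 9, 45, ...] generates all 156 non-zero residues.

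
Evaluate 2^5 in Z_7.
By repeated squaring (mod 7): 2^{1}≡2, 2^{2}≡4, 2^{4}≡2. Then 2^{5} = 2^{4+1} ≡ 2 × 2 ≡ 4 (mod 7)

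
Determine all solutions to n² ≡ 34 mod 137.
The square roots of 34 mod 137 are 50 and 87. Verify: 50² = 2500 ≡ 34 mod 137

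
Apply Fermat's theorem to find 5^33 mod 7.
By Fermat: 5^{6} ≡ 1 mod 7. 33 = 5×6 + 3. So 5^{33} ≡ 5^{3} ≡ 6 mod 7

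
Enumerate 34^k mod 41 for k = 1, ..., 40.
34^1, 34^2, ..., 34^{40} mod 41: [34, 8, 26, 23, 3, 20, 24, 37, 28, 9, 19, 31, 29, 2, 27, 16, 11, 5, 6, 40, 7, 33, 15, 18, 38, 21, 17, 4, 13, 32, 22, 10, 12, 39, 14, 25, 30, 36, 35, 1]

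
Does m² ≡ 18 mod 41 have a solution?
By Euler's criterion: 18^{20} ≡ 1 mod 41. Since this equals 1, 18 is a QR.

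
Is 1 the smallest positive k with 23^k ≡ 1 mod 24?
Powers of 23 mod 24: 23^1≡23, 23^2≡1. 23^1≡23≢1, so ord ≠ 1. No, the actual order is 2.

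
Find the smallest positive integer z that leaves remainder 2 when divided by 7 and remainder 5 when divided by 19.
M = 7 × 19 = 133. M₁ = 19, y₁ ≡ 3 mod 7. M₂ = 7, y₂ ≡ 11 mod 19. z = 2×19×3 + 5×7×11 ≡ 100 mod 133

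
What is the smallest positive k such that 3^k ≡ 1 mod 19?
Powers of 3 mod 19: 3^1≡3, 3^2≡9, 3^3≡8, 3^4≡5, 3^5≡15, 3^6≡7, 3^7≡2, 3^8≡6, 3^9≡18, 3^10≡16, 3^11≡10, 3^12≡11, 3^13≡14, 3^14≡4, 3^15≡12, 3^16≡17, 3^17≡13, 3^18≡1. So the order of 3 is 18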